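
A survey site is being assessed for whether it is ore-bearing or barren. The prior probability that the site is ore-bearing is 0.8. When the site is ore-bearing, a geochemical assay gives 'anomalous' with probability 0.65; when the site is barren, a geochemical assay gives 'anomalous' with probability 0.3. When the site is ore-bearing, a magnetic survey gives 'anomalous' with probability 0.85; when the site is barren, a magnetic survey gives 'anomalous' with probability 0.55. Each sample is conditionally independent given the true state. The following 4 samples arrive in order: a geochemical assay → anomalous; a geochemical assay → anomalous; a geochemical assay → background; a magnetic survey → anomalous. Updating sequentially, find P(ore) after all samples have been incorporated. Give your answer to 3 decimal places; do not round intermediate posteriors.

0.936

Apply Bayes' rule sequentially, carrying P(ore) forward.
After a geochemical assay='anomalous': P(ore) = 0.65·0.8000 / (0.65·0.8000 + 0.3·0.2000) ≈ 0.8966
After a geochemical assay='anomalous': P(ore) = 0.65·0.8966 / (0.65·0.8966 + 0.3·0.1034) ≈ 0.9494
After a geochemical assay='background': P(ore) = 0.35·0.9494 / (0.35·0.9494 + 0.7·0.0506) ≈ 0.9037
After a magnetic survey='anomalous': P(ore) = 0.85·0.9037 / (0.85·0.9037 + 0.55·0.0963) ≈ 0.9355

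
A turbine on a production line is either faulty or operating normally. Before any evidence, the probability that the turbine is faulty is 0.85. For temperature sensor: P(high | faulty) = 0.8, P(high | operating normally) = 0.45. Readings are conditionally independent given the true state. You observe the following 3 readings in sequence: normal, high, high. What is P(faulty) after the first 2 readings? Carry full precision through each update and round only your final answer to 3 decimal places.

0.786

After 'normal': P(faulty) = 0.2·0.8500 / (0.2·0.8500 + 0.55·0.1500) ≈ 0.6733
After 'high': P(faulty) = 0.8·0.6733 / (0.8·0.6733 + 0.45·0.3267) ≈ 0.7856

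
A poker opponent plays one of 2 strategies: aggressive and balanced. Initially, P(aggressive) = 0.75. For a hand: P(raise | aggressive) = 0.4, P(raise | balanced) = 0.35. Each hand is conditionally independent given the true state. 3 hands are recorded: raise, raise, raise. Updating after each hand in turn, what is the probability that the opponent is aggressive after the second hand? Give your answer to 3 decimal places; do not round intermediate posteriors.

0.797

After 'raise': P(aggressive) = 0.4·0.7500 / (0.4·0.7500 + 0.35·0.2500) ≈ 0.7742
After 'raise': P(aggressive) = 0.4·0.7742 / (0.4·0.7742 + 0.35·0.2258) ≈ 0.7967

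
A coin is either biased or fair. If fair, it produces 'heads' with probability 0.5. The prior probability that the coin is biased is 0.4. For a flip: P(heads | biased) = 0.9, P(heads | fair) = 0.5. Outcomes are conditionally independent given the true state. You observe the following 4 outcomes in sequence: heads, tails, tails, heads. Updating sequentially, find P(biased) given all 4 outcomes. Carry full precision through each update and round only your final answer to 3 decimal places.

0.080

After 'heads': P(biased) = 0.9·0.4000 / (0.9·0.4000 + 0.5·0.6000) ≈ 0.5455
After 'tails': P(biased) = 0.1·0.5455 / (0.1·0.5455 + 0.5·0.4545) ≈ 0.1935
After 'tails': P(biased) = 0.1·0.1935 / (0.1·0.1935 + 0.5·0.8065) ≈ 0.0458
After 'heads': P(biased) = 0.9·0.0458 / (0.9·0.0458 + 0.5·0.9542) ≈ 0.0795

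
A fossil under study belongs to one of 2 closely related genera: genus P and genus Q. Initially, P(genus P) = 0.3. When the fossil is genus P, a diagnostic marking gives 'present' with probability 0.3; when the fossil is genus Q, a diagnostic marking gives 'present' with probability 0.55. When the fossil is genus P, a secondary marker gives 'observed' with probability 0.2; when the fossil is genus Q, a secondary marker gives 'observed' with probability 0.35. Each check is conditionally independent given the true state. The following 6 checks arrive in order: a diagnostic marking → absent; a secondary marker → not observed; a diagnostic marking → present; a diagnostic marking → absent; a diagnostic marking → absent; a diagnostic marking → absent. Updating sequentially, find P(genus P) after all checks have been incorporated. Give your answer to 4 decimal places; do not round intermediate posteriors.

Each posterior becomes the prior for the next update.
After a diagnostic marking='absent': P(genus P) = 0.7·0.3000 / (0.7·0.3000 + 0.45·0.7000) ≈ 0.4000
After a secondary marker='not observed': P(genus P) = 0.8·0.4000 / (0.8·0.4000 + 0.65·0.6000) ≈ 0.4507
After a diagnostic marking='present': P(genus P) = 0.3·0.4507 / (0.3·0.4507 + 0.55·0.5493) ≈ 0.3092
After a diagnostic marking='absent': P(genus P) = 0.7·0.3092 / (0.7·0.3092 + 0.45·0.6908) ≈ 0.4104
After a diagnostic marking='absent': P(genus P) = 0.7·0.4104 / (0.7·0.4104 + 0.45·0.5896) ≈ 0.5199
After a diagnostic marking='absent': P(genus P) = 0.7·0.5199 / (0.7·0.5199 + 0.45·0.4801) ≈ 0.6275

0.6275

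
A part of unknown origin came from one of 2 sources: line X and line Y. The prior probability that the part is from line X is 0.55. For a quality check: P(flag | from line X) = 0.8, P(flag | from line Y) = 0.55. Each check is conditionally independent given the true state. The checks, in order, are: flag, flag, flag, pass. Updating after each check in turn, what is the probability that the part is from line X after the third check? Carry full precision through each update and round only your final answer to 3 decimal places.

After 'flag': P(line X) = 0.8·0.5500 / (0.8·0.5500 + 0.55·0.4500) ≈ 0.6400
After 'flag': P(line X) = 0.8·0.6400 / (0.8·0.6400 + 0.55·0.3600) ≈ 0.7211
After 'flag': P(line X) = 0.8·0.7211 / (0.8·0.7211 + 0.55·0.2789) ≈ 0.7900

0.790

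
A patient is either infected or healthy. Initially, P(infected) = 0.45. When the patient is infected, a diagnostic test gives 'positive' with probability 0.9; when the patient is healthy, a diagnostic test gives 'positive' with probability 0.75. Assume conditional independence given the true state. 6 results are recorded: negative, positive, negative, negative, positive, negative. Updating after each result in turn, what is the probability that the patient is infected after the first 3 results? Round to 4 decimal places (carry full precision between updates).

0.1358

After 'negative': P(infected) = 0.1·0.4500 / (0.1·0.4500 + 0.25·0.5500) ≈ 0.2466
After 'positive': P(infected) = 0.9·0.2466 / (0.9·0.2466 + 0.75·0.7534) ≈ 0.2820
After 'negative': P(infected) = 0.1·0.2820 / (0.1·0.2820 + 0.25·0.7180) ≈ 0.1358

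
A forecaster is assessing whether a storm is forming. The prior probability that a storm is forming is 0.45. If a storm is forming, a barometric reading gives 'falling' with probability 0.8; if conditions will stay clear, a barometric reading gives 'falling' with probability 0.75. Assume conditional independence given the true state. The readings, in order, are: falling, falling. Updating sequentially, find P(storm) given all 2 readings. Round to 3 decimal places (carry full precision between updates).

0.482

After 'falling': P(storm) = 0.8·0.4500 / (0.8·0.4500 + 0.75·0.5500) ≈ 0.4660
After 'falling': P(storm) = 0.8·0.4660 / (0.8·0.4660 + 0.75·0.5340) ≈ 0.4821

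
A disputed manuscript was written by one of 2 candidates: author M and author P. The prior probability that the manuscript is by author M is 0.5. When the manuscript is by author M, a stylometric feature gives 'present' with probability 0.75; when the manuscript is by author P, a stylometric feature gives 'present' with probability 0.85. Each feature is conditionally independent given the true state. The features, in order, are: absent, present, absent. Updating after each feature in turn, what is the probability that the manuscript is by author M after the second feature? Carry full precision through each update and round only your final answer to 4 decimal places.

0.5952

After 'absent': P(author M) = 0.25·0.5000 / (0.25·0.5000 + 0.15·0.5000) ≈ 0.6250
After 'present': P(author M) = 0.75·0.6250 / (0.75·0.6250 + 0.85·0.3750) ≈ 0.5952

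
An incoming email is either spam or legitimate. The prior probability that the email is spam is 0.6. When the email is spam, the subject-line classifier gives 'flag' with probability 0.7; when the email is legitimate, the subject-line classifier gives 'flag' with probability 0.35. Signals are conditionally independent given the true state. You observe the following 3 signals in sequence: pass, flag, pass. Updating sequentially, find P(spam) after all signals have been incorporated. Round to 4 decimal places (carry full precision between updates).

Each posterior becomes the prior for the next update.
After 'pass': P(spam) = 0.3·0.6000 / (0.3·0.6000 + 0.65·0.4000) ≈ 0.4091
After 'flag': P(spam) = 0.7·0.4091 / (0.7·0.4091 + 0.35·0.5909) ≈ 0.5806
After 'pass': P(spam) = 0.3·0.5806 / (0.3·0.5806 + 0.65·0.4194) ≈ 0.3899

0.3899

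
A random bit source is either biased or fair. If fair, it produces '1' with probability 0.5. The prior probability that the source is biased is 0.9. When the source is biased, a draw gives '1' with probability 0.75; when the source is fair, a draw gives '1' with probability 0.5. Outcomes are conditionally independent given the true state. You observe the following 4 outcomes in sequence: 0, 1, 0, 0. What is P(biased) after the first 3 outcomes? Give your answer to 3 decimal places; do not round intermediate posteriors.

Apply Bayes' rule sequentially, carrying P(biased) forward.
After '0': P(biased) = 0.25·0.9000 / (0.25·0.9000 + 0.5·0.1000) ≈ 0.8182
After '1': P(biased) = 0.75·0.8182 / (0.75·0.8182 + 0.5·0.1818) ≈ 0.8710
After '0': P(biased) = 0.25·0.8710 / (0.25·0.8710 + 0.5·0.1290) ≈ 0.7714

0.771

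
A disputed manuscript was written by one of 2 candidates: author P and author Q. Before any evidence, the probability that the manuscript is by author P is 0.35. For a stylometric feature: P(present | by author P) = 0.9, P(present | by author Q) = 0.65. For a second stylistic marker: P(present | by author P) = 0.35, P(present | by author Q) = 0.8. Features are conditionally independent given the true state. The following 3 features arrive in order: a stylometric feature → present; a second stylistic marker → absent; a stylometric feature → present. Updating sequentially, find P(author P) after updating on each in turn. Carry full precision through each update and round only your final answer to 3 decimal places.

0.770

After a stylometric feature='present': P(author P) = 0.9·0.3500 / (0.9·0.3500 + 0.65·0.6500) ≈ 0.4271
After a second stylistic marker='absent': P(author P) = 0.65·0.4271 / (0.65·0.4271 + 0.2·0.5729) ≈ 0.7079
After a stylometric feature='present': P(author P) = 0.9·0.7079 / (0.9·0.7079 + 0.65·0.2921) ≈ 0.7704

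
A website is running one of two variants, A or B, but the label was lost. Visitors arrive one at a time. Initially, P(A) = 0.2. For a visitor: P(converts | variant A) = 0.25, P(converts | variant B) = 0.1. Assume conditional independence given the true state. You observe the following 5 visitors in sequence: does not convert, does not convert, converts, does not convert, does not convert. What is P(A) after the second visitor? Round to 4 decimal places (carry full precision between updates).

After 'does not convert': P(A) = 0.75·0.2000 / (0.75·0.2000 + 0.9·0.8000) ≈ 0.1724
After 'does not convert': P(A) = 0.75·0.1724 / (0.75·0.1724 + 0.9·0.8276) ≈ 0.1479

0.1479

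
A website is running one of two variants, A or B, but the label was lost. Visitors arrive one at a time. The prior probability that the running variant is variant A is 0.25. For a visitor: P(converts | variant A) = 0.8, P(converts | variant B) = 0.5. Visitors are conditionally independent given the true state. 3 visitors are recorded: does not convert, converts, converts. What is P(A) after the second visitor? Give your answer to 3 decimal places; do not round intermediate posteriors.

0.176

After 'does not convert': P(A) = 0.2·0.2500 / (0.2·0.2500 + 0.5·0.7500) ≈ 0.1176
After 'converts': P(A) = 0.8·0.1176 / (0.8·0.1176 + 0.5·0.8824) ≈ 0.1758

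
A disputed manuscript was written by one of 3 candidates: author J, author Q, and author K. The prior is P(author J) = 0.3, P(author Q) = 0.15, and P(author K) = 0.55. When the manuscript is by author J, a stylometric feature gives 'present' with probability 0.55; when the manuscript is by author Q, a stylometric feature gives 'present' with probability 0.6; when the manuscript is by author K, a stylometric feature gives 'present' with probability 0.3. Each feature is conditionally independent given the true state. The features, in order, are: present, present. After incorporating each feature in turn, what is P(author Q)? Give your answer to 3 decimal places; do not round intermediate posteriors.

0.278

Each posterior becomes the prior for the next update.
After 'present': normaliser = 0.55·0.3000 + 0.6·0.1500 + 0.3·0.5500; P(author J) ≈ 0.3929, P(author Q) ≈ 0.2143, P(author K) ≈ 0.3929
After 'present': normaliser = 0.55·0.3929 + 0.6·0.2143 + 0.3·0.3929; P(author J) ≈ 0.4672, P(author Q) ≈ 0.2780, P(author K) ≈ 0.2548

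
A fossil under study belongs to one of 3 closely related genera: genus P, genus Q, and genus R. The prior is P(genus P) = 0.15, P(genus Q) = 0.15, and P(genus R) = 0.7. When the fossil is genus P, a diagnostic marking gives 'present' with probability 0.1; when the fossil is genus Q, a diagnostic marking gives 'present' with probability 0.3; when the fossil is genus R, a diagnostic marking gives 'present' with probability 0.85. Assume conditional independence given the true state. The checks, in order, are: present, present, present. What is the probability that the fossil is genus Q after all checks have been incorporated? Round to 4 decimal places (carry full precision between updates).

Apply Bayes' rule sequentially, carrying P(genus Q) forward.
After 'present': normaliser = 0.1·0.1500 + 0.3·0.1500 + 0.85·0.7000; P(genus P) ≈ 0.0229, P(genus Q) ≈ 0.0687, P(genus R) ≈ 0.9084
After 'present': normaliser = 0.1·0.0229 + 0.3·0.0687 + 0.85·0.9084; P(genus P) ≈ 0.0029, P(genus Q) ≈ 0.0259, P(genus R) ≈ 0.9712
After 'present': normaliser = 0.1·0.0029 + 0.3·0.0259 + 0.85·0.9712; P(genus P) ≈ 0.0003, P(genus Q) ≈ 0.0093, P(genus R) ≈ 0.9903

0.0093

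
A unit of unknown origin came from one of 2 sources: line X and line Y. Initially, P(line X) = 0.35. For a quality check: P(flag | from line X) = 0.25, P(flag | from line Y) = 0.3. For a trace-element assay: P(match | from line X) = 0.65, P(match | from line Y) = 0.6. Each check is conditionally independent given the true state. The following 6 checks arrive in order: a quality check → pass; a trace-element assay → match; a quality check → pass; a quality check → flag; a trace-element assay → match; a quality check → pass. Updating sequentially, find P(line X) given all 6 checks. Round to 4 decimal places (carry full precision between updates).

After a quality check='pass': P(line X) = 0.75·0.3500 / (0.75·0.3500 + 0.7·0.6500) ≈ 0.3659
After a trace-element assay='match': P(line X) = 0.65·0.3659 / (0.65·0.3659 + 0.6·0.6341) ≈ 0.3846
After a quality check='pass': P(line X) = 0.75·0.3846 / (0.75·0.3846 + 0.7·0.6154) ≈ 0.4011
After a quality check='flag': P(line X) = 0.25·0.4011 / (0.25·0.4011 + 0.3·0.5989) ≈ 0.3582
After a trace-element assay='match': P(line X) = 0.65·0.3582 / (0.65·0.3582 + 0.6·0.6418) ≈ 0.3768
After a quality check='pass': P(line X) = 0.75·0.3768 / (0.75·0.3768 + 0.7·0.6232) ≈ 0.3931

0.3931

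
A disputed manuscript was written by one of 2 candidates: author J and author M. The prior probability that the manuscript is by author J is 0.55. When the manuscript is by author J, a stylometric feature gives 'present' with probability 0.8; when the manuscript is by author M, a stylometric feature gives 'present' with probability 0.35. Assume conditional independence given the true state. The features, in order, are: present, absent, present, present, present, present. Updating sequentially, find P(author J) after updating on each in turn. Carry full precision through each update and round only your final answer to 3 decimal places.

After 'present': P(author J) = 0.8·0.5500 / (0.8·0.5500 + 0.35·0.4500) ≈ 0.7364
After 'absent': P(author J) = 0.2·0.7364 / (0.2·0.7364 + 0.65·0.2636) ≈ 0.4622
After 'present': P(author J) = 0.8·0.4622 / (0.8·0.4622 + 0.35·0.5378) ≈ 0.6627
After 'present': P(author J) = 0.8·0.6627 / (0.8·0.6627 + 0.35·0.3373) ≈ 0.8179
After 'present': P(author J) = 0.8·0.8179 / (0.8·0.8179 + 0.35·0.1821) ≈ 0.9112
After 'present': P(author J) = 0.8·0.9112 / (0.8·0.9112 + 0.35·0.0888) ≈ 0.9591

0.959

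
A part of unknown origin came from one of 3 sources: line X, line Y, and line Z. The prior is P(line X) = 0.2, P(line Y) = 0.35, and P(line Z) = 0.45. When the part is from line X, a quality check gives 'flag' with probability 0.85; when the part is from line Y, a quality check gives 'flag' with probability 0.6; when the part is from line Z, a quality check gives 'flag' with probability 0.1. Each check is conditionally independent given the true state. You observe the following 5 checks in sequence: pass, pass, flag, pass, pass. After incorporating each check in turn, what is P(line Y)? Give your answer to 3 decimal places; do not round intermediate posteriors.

After 'pass': normaliser = 0.15·0.2000 + 0.4·0.3500 + 0.9·0.4500; P(line X) ≈ 0.0522, P(line Y) ≈ 0.2435, P(line Z) ≈ 0.7043
After 'pass': normaliser = 0.15·0.0522 + 0.4·0.2435 + 0.9·0.7043; P(line X) ≈ 0.0106, P(line Y) ≈ 0.1318, P(line Z) ≈ 0.8576
After 'flag': normaliser = 0.85·0.0106 + 0.6·0.1318 + 0.1·0.8576; P(line X) ≈ 0.0518, P(line Y) ≈ 0.4548, P(line Z) ≈ 0.4934
After 'pass': normaliser = 0.15·0.0518 + 0.4·0.4548 + 0.9·0.4934; P(line X) ≈ 0.0123, P(line Y) ≈ 0.2871, P(line Z) ≈ 0.7007
After 'pass': normaliser = 0.15·0.0123 + 0.4·0.2871 + 0.9·0.7007; P(line X) ≈ 0.0025, P(line Y) ≈ 0.1537, P(line Z) ≈ 0.8439

0.154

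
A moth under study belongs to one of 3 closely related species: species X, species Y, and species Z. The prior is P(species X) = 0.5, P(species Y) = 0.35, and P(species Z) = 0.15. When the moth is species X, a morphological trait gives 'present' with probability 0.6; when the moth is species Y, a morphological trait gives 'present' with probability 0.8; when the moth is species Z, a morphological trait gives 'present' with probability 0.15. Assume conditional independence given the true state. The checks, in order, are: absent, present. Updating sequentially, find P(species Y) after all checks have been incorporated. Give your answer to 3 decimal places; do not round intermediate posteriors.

Each posterior becomes the prior for the next update.
After 'absent': normaliser = 0.4·0.5000 + 0.2·0.3500 + 0.85·0.1500; P(species X) ≈ 0.5031, P(species Y) ≈ 0.1761, P(species Z) ≈ 0.3208
After 'present': normaliser = 0.6·0.5031 + 0.8·0.1761 + 0.15·0.3208; P(species X) ≈ 0.6150, P(species Y) ≈ 0.2870, P(species Z) ≈ 0.0980

0.287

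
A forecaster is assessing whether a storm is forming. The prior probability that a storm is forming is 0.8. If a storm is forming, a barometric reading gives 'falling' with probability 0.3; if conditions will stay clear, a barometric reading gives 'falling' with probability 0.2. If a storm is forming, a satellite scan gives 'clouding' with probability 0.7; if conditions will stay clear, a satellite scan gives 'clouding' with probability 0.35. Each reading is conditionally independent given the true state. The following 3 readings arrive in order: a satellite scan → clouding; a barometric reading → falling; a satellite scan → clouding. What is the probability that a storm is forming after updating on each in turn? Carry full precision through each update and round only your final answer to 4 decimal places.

After a satellite scan='clouding': P(storm) = 0.7·0.8000 / (0.7·0.8000 + 0.35·0.2000) ≈ 0.8889
After a barometric reading='falling': P(storm) = 0.3·0.8889 / (0.3·0.8889 + 0.2·0.1111) ≈ 0.9231
After a satellite scan='clouding': P(storm) = 0.7·0.9231 / (0.7·0.9231 + 0.35·0.0769) ≈ 0.9600

0.9600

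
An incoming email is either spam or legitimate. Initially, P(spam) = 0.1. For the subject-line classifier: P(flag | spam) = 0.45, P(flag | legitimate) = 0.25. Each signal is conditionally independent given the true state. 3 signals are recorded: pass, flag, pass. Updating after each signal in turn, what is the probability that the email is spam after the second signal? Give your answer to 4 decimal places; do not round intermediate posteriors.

0.1279

After 'pass': P(spam) = 0.55·0.1000 / (0.55·0.1000 + 0.75·0.9000) ≈ 0.0753
After 'flag': P(spam) = 0.45·0.0753 / (0.45·0.0753 + 0.25·0.9247) ≈ 0.1279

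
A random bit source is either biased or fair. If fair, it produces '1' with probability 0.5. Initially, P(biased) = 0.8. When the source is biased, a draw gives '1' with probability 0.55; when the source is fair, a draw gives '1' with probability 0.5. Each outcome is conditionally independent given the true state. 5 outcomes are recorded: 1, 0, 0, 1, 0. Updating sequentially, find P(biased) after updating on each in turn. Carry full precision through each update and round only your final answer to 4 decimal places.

After '1': P(biased) = 0.55·0.8000 / (0.55·0.8000 + 0.5·0.2000) ≈ 0.8148
After '0': P(biased) = 0.45·0.8148 / (0.45·0.8148 + 0.5·0.1852) ≈ 0.7984
After '0': P(biased) = 0.45·0.7984 / (0.45·0.7984 + 0.5·0.2016) ≈ 0.7809
After '1': P(biased) = 0.55·0.7809 / (0.55·0.7809 + 0.5·0.2191) ≈ 0.7968
After '0': P(biased) = 0.45·0.7968 / (0.45·0.7968 + 0.5·0.2032) ≈ 0.7792

0.7792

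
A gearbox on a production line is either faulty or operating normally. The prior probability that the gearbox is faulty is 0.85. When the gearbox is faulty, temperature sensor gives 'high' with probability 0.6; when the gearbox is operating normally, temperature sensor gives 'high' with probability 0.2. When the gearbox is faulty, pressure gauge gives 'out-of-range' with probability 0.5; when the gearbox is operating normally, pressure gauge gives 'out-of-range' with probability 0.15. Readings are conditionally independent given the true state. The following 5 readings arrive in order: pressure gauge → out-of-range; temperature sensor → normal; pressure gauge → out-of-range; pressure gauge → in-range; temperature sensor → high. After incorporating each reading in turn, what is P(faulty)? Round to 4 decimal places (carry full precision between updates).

0.9823

After pressure gauge='out-of-range': P(faulty) = 0.5·0.8500 / (0.5·0.8500 + 0.15·0.1500) ≈ 0.9497
After temperature sensor='normal': P(faulty) = 0.4·0.9497 / (0.4·0.9497 + 0.8·0.0503) ≈ 0.9043
After pressure gauge='out-of-range': P(faulty) = 0.5·0.9043 / (0.5·0.9043 + 0.15·0.0957) ≈ 0.9692
After pressure gauge='in-range': P(faulty) = 0.5·0.9692 / (0.5·0.9692 + 0.85·0.0308) ≈ 0.9488
After temperature sensor='high': P(faulty) = 0.6·0.9488 / (0.6·0.9488 + 0.2·0.0512) ≈ 0.9823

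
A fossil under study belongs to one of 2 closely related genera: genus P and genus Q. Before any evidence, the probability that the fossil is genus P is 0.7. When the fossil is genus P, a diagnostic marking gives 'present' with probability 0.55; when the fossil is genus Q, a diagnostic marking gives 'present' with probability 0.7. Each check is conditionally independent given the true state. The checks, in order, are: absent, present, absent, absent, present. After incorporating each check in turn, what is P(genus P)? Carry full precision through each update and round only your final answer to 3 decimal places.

0.829

Each posterior becomes the prior for the next update.
After 'absent': P(genus P) = 0.45·0.7000 / (0.45·0.7000 + 0.3·0.3000) ≈ 0.7778
After 'present': P(genus P) = 0.55·0.7778 / (0.55·0.7778 + 0.7·0.2222) ≈ 0.7333
After 'absent': P(genus P) = 0.45·0.7333 / (0.45·0.7333 + 0.3·0.2667) ≈ 0.8049
After 'absent': P(genus P) = 0.45·0.8049 / (0.45·0.8049 + 0.3·0.1951) ≈ 0.8609
After 'present': P(genus P) = 0.55·0.8609 / (0.55·0.8609 + 0.7·0.1391) ≈ 0.8294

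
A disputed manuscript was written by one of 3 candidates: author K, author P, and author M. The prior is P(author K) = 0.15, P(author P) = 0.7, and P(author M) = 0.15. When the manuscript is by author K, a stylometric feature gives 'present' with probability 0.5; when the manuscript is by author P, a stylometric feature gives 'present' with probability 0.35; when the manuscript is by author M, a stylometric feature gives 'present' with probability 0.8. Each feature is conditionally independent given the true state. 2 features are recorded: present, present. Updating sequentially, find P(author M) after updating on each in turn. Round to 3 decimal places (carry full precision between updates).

0.438

After 'present': normaliser = 0.5·0.1500 + 0.35·0.7000 + 0.8·0.1500; P(author K) ≈ 0.1705, P(author P) ≈ 0.5568, P(author M) ≈ 0.2727
After 'present': normaliser = 0.5·0.1705 + 0.35·0.5568 + 0.8·0.2727; P(author K) ≈ 0.1710, P(author P) ≈ 0.3911, P(author M) ≈ 0.4379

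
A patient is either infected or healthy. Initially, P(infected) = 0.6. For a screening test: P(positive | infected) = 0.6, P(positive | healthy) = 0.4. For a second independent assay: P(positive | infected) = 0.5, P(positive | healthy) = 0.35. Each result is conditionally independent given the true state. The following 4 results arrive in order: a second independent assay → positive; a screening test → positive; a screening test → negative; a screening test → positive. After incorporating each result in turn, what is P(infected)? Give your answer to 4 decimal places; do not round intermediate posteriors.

0.7627

After a second independent assay='positive': P(infected) = 0.5·0.6000 / (0.5·0.6000 + 0.35·0.4000) ≈ 0.6818
After a screening test='positive': P(infected) = 0.6·0.6818 / (0.6·0.6818 + 0.4·0.3182) ≈ 0.7627
After a screening test='negative': P(infected) = 0.4·0.7627 / (0.4·0.7627 + 0.6·0.2373) ≈ 0.6818
After a screening test='positive': P(infected) = 0.6·0.6818 / (0.6·0.6818 + 0.4·0.3182) ≈ 0.7627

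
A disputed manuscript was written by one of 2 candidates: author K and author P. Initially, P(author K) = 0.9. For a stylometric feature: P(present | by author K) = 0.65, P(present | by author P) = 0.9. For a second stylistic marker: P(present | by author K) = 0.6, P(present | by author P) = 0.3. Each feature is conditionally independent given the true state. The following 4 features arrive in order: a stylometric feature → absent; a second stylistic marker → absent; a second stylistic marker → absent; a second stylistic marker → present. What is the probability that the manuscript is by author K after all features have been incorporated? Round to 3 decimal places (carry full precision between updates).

Each posterior becomes the prior for the next update.
After a stylometric feature='absent': P(author K) = 0.35·0.9000 / (0.35·0.9000 + 0.1·0.1000) ≈ 0.9692
After a second stylistic marker='absent': P(author K) = 0.4·0.9692 / (0.4·0.9692 + 0.7·0.0308) ≈ 0.9474
After a second stylistic marker='absent': P(author K) = 0.4·0.9474 / (0.4·0.9474 + 0.7·0.0526) ≈ 0.9114
After a second stylistic marker='present': P(author K) = 0.6·0.9114 / (0.6·0.9114 + 0.3·0.0886) ≈ 0.9536

0.954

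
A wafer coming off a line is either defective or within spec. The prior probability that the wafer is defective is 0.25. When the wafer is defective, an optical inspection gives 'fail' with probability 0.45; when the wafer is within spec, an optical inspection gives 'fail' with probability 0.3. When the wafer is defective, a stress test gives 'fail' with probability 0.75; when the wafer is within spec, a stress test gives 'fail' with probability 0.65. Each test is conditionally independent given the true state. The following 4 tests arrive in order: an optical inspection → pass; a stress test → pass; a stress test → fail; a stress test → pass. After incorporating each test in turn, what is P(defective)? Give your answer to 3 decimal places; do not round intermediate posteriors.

Apply Bayes' rule sequentially, carrying P(defective) forward.
After an optical inspection='pass': P(defective) = 0.55·0.2500 / (0.55·0.2500 + 0.7·0.7500) ≈ 0.2075
After a stress test='pass': P(defective) = 0.25·0.2075 / (0.25·0.2075 + 0.35·0.7925) ≈ 0.1576
After a stress test='fail': P(defective) = 0.75·0.1576 / (0.75·0.1576 + 0.65·0.8424) ≈ 0.1775
After a stress test='pass': P(defective) = 0.25·0.1775 / (0.25·0.1775 + 0.35·0.8225) ≈ 0.1336

0.134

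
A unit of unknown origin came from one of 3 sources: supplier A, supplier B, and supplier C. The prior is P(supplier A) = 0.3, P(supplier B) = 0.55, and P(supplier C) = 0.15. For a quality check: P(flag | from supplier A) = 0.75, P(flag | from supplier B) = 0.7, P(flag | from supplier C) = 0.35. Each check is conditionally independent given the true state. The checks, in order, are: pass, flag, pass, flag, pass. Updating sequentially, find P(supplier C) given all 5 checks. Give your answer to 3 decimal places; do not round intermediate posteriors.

0.337

Apply Bayes' rule sequentially, carrying P(supplier C) forward.
After 'pass': normaliser = 0.25·0.3000 + 0.3·0.5500 + 0.65·0.1500; P(supplier A) ≈ 0.2222, P(supplier B) ≈ 0.4889, P(supplier C) ≈ 0.2889
After 'flag': normaliser = 0.75·0.2222 + 0.7·0.4889 + 0.35·0.2889; P(supplier A) ≈ 0.2732, P(supplier B) ≈ 0.5610, P(supplier C) ≈ 0.1658
After 'pass': normaliser = 0.25·0.2732 + 0.3·0.5610 + 0.65·0.1658; P(supplier A) ≈ 0.1984, P(supplier B) ≈ 0.4888, P(supplier C) ≈ 0.3129
After 'flag': normaliser = 0.75·0.1984 + 0.7·0.4888 + 0.35·0.3129; P(supplier A) ≈ 0.2478, P(supplier B) ≈ 0.5698, P(supplier C) ≈ 0.1824
After 'pass': normaliser = 0.25·0.2478 + 0.3·0.5698 + 0.65·0.1824; P(supplier A) ≈ 0.1763, P(supplier B) ≈ 0.4864, P(supplier C) ≈ 0.3373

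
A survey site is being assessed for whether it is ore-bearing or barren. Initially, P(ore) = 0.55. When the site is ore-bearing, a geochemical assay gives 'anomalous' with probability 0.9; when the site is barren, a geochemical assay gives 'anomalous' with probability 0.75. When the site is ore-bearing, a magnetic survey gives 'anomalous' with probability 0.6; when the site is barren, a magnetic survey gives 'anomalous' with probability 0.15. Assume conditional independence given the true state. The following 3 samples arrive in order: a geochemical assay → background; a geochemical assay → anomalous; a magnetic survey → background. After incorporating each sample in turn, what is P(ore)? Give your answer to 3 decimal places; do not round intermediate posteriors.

After a geochemical assay='background': P(ore) = 0.1·0.5500 / (0.1·0.5500 + 0.25·0.4500) ≈ 0.3284
After a geochemical assay='anomalous': P(ore) = 0.9·0.3284 / (0.9·0.3284 + 0.75·0.6716) ≈ 0.3697
After a magnetic survey='background': P(ore) = 0.4·0.3697 / (0.4·0.3697 + 0.85·0.6303) ≈ 0.2163

0.216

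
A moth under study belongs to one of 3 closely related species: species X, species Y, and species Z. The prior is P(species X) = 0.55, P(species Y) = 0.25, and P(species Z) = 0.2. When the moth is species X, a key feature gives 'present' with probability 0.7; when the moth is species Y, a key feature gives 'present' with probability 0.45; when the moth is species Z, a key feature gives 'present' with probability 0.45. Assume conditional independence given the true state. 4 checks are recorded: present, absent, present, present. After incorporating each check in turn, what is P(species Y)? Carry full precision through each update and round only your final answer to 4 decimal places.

0.1583

After 'present': normaliser = 0.7·0.5500 + 0.45·0.2500 + 0.45·0.2000; P(species X) ≈ 0.6553, P(species Y) ≈ 0.1915, P(species Z) ≈ 0.1532
After 'absent': normaliser = 0.3·0.6553 + 0.55·0.1915 + 0.55·0.1532; P(species X) ≈ 0.5091, P(species Y) ≈ 0.2727, P(species Z) ≈ 0.2182
After 'present': normaliser = 0.7·0.5091 + 0.45·0.2727 + 0.45·0.2182; P(species X) ≈ 0.6173, P(species Y) ≈ 0.2126, P(species Z) ≈ 0.1701
After 'present': normaliser = 0.7·0.6173 + 0.45·0.2126 + 0.45·0.1701; P(species X) ≈ 0.7150, P(species Y) ≈ 0.1583, P(species Z) ≈ 0.1266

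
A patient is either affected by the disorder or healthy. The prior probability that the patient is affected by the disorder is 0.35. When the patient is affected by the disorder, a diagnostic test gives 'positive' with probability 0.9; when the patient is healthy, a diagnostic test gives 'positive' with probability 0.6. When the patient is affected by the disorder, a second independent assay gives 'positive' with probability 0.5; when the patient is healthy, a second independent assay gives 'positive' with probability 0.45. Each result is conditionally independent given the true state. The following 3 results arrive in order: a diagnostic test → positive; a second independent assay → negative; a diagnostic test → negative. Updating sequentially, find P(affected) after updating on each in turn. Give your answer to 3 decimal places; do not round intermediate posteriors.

After a diagnostic test='positive': P(affected) = 0.9·0.3500 / (0.9·0.3500 + 0.6·0.6500) ≈ 0.4468
After a second independent assay='negative': P(affected) = 0.5·0.4468 / (0.5·0.4468 + 0.55·0.5532) ≈ 0.4234
After a diagnostic test='negative': P(affected) = 0.1·0.4234 / (0.1·0.4234 + 0.4·0.5766) ≈ 0.1551

0.155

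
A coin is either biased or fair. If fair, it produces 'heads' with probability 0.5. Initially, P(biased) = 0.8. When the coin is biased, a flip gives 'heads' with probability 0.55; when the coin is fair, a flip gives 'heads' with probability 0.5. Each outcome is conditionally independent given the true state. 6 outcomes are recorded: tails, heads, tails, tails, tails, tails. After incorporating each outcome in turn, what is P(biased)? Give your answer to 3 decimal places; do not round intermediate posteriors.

0.722

After 'tails': P(biased) = 0.45·0.8000 / (0.45·0.8000 + 0.5·0.2000) ≈ 0.7826
After 'heads': P(biased) = 0.55·0.7826 / (0.55·0.7826 + 0.5·0.2174) ≈ 0.7984
After 'tails': P(biased) = 0.45·0.7984 / (0.45·0.7984 + 0.5·0.2016) ≈ 0.7809
After 'tails': P(biased) = 0.45·0.7809 / (0.45·0.7809 + 0.5·0.2191) ≈ 0.7623
After 'tails': P(biased) = 0.45·0.7623 / (0.45·0.7623 + 0.5·0.2377) ≈ 0.7427
After 'tails': P(biased) = 0.45·0.7427 / (0.45·0.7427 + 0.5·0.2573) ≈ 0.7221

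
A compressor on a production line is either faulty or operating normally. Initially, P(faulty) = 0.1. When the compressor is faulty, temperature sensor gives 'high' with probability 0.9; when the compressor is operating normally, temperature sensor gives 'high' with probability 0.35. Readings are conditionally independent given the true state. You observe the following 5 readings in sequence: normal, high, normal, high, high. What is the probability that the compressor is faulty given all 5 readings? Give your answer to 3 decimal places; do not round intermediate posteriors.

After 'normal': P(faulty) = 0.1·0.1000 / (0.1·0.1000 + 0.65·0.9000) ≈ 0.0168
After 'high': P(faulty) = 0.9·0.0168 / (0.9·0.0168 + 0.35·0.9832) ≈ 0.0421
After 'normal': P(faulty) = 0.1·0.0421 / (0.1·0.0421 + 0.65·0.9579) ≈ 0.0067
After 'high': P(faulty) = 0.9·0.0067 / (0.9·0.0067 + 0.35·0.9933) ≈ 0.0171
After 'high': P(faulty) = 0.9·0.0171 / (0.9·0.0171 + 0.35·0.9829) ≈ 0.0428

0.043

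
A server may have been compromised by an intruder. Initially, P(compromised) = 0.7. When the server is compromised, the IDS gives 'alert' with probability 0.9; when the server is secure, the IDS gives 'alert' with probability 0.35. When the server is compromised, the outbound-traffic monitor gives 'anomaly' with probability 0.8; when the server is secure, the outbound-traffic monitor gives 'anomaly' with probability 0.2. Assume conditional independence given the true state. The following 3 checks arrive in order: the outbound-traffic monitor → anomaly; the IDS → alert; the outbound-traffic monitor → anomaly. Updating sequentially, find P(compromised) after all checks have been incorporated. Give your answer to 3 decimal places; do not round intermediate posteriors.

0.990

After the outbound-traffic monitor='anomaly': P(compromised) = 0.8·0.7000 / (0.8·0.7000 + 0.2·0.3000) ≈ 0.9032
After the IDS='alert': P(compromised) = 0.9·0.9032 / (0.9·0.9032 + 0.35·0.0968) ≈ 0.9600
After the outbound-traffic monitor='anomaly': P(compromised) = 0.8·0.9600 / (0.8·0.9600 + 0.2·0.0400) ≈ 0.9897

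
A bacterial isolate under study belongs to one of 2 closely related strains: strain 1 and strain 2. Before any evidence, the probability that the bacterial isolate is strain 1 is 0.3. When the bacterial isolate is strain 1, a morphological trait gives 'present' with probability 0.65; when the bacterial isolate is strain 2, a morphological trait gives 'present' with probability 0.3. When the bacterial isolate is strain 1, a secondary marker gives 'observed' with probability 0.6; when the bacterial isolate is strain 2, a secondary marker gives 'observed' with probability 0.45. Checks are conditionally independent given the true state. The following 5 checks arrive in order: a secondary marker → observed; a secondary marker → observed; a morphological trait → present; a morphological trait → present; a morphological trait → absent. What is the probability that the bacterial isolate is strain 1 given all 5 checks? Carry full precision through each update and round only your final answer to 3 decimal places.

0.641

After a secondary marker='observed': P(strain 1) = 0.6·0.3000 / (0.6·0.3000 + 0.45·0.7000) ≈ 0.3636
After a secondary marker='observed': P(strain 1) = 0.6·0.3636 / (0.6·0.3636 + 0.45·0.6364) ≈ 0.4324
After a morphological trait='present': P(strain 1) = 0.65·0.4324 / (0.65·0.4324 + 0.3·0.5676) ≈ 0.6228
After a morphological trait='present': P(strain 1) = 0.65·0.6228 / (0.65·0.6228 + 0.3·0.3772) ≈ 0.7815
After a morphological trait='absent': P(strain 1) = 0.35·0.7815 / (0.35·0.7815 + 0.7·0.2185) ≈ 0.6414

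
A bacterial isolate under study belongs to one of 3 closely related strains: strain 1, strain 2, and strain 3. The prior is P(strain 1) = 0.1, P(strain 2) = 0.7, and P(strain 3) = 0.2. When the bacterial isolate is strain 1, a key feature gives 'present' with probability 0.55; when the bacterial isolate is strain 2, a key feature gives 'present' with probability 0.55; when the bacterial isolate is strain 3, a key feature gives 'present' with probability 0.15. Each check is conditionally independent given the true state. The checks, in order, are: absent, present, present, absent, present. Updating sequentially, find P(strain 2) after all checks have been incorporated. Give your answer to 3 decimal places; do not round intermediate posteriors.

0.859

Each posterior becomes the prior for the next update.
After 'absent': normaliser = 0.45·0.1000 + 0.45·0.7000 + 0.85·0.2000; P(strain 1) ≈ 0.0849, P(strain 2) ≈ 0.5943, P(strain 3) ≈ 0.3208
After 'present': normaliser = 0.55·0.0849 + 0.55·0.5943 + 0.15·0.3208; P(strain 1) ≈ 0.1107, P(strain 2) ≈ 0.7752, P(strain 3) ≈ 0.1141
After 'present': normaliser = 0.55·0.1107 + 0.55·0.7752 + 0.15·0.1141; P(strain 1) ≈ 0.1208, P(strain 2) ≈ 0.8453, P(strain 3) ≈ 0.0339
After 'absent': normaliser = 0.45·0.1208 + 0.45·0.8453 + 0.85·0.0339; P(strain 1) ≈ 0.1172, P(strain 2) ≈ 0.8206, P(strain 3) ≈ 0.0622
After 'present': normaliser = 0.55·0.1172 + 0.55·0.8206 + 0.15·0.0622; P(strain 1) ≈ 0.1228, P(strain 2) ≈ 0.8594, P(strain 3) ≈ 0.0178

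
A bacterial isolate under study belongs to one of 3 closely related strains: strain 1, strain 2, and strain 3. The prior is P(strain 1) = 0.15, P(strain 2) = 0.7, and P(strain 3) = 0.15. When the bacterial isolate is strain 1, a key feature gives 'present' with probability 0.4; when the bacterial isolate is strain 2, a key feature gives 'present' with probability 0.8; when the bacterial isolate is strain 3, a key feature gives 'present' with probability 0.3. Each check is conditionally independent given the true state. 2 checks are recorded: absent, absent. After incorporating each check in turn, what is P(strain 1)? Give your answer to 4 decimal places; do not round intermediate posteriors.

After 'absent': normaliser = 0.6·0.1500 + 0.2·0.7000 + 0.7·0.1500; P(strain 1) ≈ 0.2687, P(strain 2) ≈ 0.4179, P(strain 3) ≈ 0.3134
After 'absent': normaliser = 0.6·0.2687 + 0.2·0.4179 + 0.7·0.3134; P(strain 1) ≈ 0.3473, P(strain 2) ≈ 0.1801, P(strain 3) ≈ 0.4727

0.3473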